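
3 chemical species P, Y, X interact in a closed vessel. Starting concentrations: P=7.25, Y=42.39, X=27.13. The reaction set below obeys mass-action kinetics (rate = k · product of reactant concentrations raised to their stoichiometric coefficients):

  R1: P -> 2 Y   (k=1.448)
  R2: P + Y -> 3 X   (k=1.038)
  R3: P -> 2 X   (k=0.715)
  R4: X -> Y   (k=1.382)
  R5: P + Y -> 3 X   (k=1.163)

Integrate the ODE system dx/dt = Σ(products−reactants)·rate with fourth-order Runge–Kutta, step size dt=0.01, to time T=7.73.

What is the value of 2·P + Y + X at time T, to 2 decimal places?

Check how each reaction changes W = 2·P + Y + X (weight of products minus weight of reactants):
R1: P -> 2 Y: (1·2) − (2·1) = 2 − 2 = 0
R2: P + Y -> 3 X: (1·3) − (2·1 + 1·1) = 3 − 3 = 0
R3: P -> 2 X: (1·2) − (2·1) = 2 − 2 = 0
R4: X -> Y: (1·1) − (1·1) = 1 − 1 = 0
R5: P + Y -> 3 X: (1·3) − (2·1 + 1·1) = 3 − 3 = 0
Every reaction leaves W unchanged, so W is conserved and no simulation is needed: W(T) = W(0) = 2·7.25 + 42.39 + 27.13 = 84.02

Value at T = 84.02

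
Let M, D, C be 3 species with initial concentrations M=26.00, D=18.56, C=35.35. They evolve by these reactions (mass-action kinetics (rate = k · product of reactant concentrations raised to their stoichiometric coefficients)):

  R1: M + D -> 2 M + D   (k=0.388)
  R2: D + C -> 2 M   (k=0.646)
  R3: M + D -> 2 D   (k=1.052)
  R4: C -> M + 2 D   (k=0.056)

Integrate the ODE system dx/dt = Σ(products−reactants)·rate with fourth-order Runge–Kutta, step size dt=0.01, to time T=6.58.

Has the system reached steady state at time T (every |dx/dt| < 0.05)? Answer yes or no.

Steady state at T: yes

RK4 with dt=0.01: 658 steps to T=6.58. Trajectory (selected grid times):
t=0.00: M=26.00 D=18.56 C=35.35
t=0.73: M=0.00 D=136.54 C=0.00
t=1.46: M=0.00 D=136.54 C=0.00
t=2.19: M=0.00 D=136.54 C=0.00
t=2.92: M=0.00 D=136.54 C=0.00
t=3.66: M=0.00 D=136.54 C=0.00
t=4.39: M=0.00 D=136.54 C=0.00
t=5.12: M=0.00 D=136.54 C=0.00
t=5.85: M=0.00 D=136.54 C=0.00
t=6.58: M=0.00 D=136.54 C=0.00
Rates at T: R1=0.0000, R2=0.0000, R3=0.0000, R4=0.0000
dx/dt at T (Σ net stoichiometry × rate): M=-0.0000, D=+0.0000, C=-0.0000
Largest |dx/dt| is |+0.0000| (D) < 0.05 → steady.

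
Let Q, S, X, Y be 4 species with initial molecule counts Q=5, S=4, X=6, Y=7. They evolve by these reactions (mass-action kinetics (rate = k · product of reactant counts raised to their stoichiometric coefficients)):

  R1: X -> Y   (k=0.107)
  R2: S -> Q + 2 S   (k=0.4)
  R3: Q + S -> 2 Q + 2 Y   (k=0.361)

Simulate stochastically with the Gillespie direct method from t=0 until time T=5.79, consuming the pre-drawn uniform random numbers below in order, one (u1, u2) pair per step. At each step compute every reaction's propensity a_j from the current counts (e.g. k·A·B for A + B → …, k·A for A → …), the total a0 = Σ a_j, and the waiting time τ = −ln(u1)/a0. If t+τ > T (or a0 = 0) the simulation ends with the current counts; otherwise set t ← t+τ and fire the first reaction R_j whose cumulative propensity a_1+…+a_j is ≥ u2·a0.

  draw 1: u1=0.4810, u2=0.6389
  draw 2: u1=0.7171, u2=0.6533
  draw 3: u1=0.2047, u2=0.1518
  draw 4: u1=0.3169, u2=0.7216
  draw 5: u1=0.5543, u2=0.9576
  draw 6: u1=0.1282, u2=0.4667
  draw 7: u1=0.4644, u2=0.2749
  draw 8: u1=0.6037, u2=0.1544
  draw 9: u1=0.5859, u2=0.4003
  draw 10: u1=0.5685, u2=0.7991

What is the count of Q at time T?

t=0.000: Q=5 S=4 X=6 Y=7
Draw 1: a1=0.642, a2=1.600, a3=7.220, a0=9.462; τ=−ln(0.4810)/9.462=0.077 → t=0.077; u2·a0=0.6389·9.462=6.045; a1+a2=2.242 < 6.045 ≤ a1+…+a3=9.462 → R3 fires; Q=6 S=3 X=6 Y=9
Draw 2: a1=0.642, a2=1.200, a3=6.498, a0=8.340; τ=−ln(0.7171)/8.340=0.040 → t=0.117; u2·a0=0.6533·8.340=5.449; a1+a2=1.842 < 5.449 ≤ a1+…+a3=8.340 → R3 fires; Q=7 S=2 X=6 Y=11
Draw 3: a1=0.642, a2=0.800, a3=5.054, a0=6.496; τ=−ln(0.2047)/6.496=0.244 → t=0.361; u2·a0=0.1518·6.496=0.986; a1=0.642 < 0.986 ≤ a1+a2=1.442 → R2 fires; Q=8 S=3 X=6 Y=11
Draw 4: a1=0.642, a2=1.200, a3=8.664, a0=10.506; τ=−ln(0.3169)/10.506=0.109 → t=0.471; u2·a0=0.7216·10.506=7.581; a1+a2=1.842 < 7.581 ≤ a1+…+a3=10.506 → R3 fires; Q=9 S=2 X=6 Y=13
Draw 5: a1=0.642, a2=0.800, a3=6.498, a0=7.940; τ=−ln(0.5543)/7.940=0.074 → t=0.545; u2·a0=0.9576·7.940=7.603; a1+a2=1.442 < 7.603 ≤ a1+…+a3=7.940 → R3 fires; Q=10 S=1 X=6 Y=15
Draw 6: a1=0.642, a2=0.400, a3=3.610, a0=4.652; τ=−ln(0.1282)/4.652=0.442 → t=0.987; u2·a0=0.4667·4.652=2.171; a1+a2=1.042 < 2.171 ≤ a1+…+a3=4.652 → R3 fires; Q=11 S=0 X=6 Y=17
Draw 7: a1=0.642, a2=0.000, a3=0.000, a0=0.642; τ=−ln(0.4644)/0.642=1.195 → t=2.181; u2·a0=0.2749·0.642=0.176 ≤ a1=0.642 → R1 fires; Q=11 S=0 X=5 Y=18
Draw 8: a1=0.535, a2=0.000, a3=0.000, a0=0.535; τ=−ln(0.6037)/0.535=0.943 → t=3.125; u2·a0=0.1544·0.535=0.083 ≤ a1=0.535 → R1 fires; Q=11 S=0 X=4 Y=19
Draw 9: a1=0.428, a2=0.000, a3=0.000, a0=0.428; τ=−ln(0.5859)/0.428=1.249 → t=4.374; u2·a0=0.4003·0.428=0.171 ≤ a1=0.428 → R1 fires; Q=11 S=0 X=3 Y=20
Draw 10: a1=0.321, a2=0.000, a3=0.000, a0=0.321; τ=−ln(0.5685)/0.321=1.759 → t=6.133 > T=5.79: stop.
Read off Q at T=5.79: 11

Q at T = 11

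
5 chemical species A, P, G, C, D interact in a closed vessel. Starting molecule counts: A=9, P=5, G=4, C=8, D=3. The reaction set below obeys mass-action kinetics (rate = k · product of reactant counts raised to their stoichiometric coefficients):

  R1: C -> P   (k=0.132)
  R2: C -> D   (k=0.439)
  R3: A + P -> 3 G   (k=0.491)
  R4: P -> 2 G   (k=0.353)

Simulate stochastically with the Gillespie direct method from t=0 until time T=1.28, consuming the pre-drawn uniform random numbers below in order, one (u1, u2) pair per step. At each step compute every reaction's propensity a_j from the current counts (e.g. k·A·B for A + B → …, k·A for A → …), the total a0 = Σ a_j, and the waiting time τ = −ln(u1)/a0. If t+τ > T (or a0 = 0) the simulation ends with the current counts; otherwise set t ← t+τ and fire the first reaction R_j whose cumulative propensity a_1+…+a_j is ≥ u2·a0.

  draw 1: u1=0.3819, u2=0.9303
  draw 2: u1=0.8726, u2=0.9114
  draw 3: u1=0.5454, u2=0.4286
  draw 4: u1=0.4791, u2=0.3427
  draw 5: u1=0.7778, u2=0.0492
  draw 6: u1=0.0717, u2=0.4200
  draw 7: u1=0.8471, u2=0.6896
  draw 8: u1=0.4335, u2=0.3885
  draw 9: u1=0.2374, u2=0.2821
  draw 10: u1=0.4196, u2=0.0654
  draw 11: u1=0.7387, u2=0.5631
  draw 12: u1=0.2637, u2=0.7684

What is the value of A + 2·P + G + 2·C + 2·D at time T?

Value at T = 45

Check how each reaction changes W = A + 2·P + G + 2·C + 2·D (weight of products minus weight of reactants):
R1: C -> P: (2·1) − (2·1) = 2 − 2 = 0
R2: C -> D: (2·1) − (2·1) = 2 − 2 = 0
R3: A + P -> 3 G: (1·3) − (1·1 + 2·1) = 3 − 3 = 0
R4: P -> 2 G: (1·2) − (2·1) = 2 − 2 = 0
Every reaction leaves W unchanged, so W is conserved and no simulation is needed: W(T) = W(0) = 9 + 2·5 + 4 + 2·8 + 2·3 = 45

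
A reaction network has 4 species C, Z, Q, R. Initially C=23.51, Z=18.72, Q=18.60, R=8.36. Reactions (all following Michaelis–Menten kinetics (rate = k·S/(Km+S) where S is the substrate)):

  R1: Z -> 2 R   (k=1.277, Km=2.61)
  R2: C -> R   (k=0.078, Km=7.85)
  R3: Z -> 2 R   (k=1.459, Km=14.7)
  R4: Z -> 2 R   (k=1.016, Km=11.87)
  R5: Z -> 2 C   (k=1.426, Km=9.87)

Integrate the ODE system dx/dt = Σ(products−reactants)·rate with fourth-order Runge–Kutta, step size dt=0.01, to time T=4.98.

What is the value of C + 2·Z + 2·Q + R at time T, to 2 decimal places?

Value at T = 106.51

Check how each reaction changes W = C + 2·Z + 2·Q + R (weight of products minus weight of reactants):
R1: Z -> 2 R: (1·2) − (2·1) = 2 − 2 = 0
R2: C -> R: (1·1) − (1·1) = 1 − 1 = 0
R3: Z -> 2 R: (1·2) − (2·1) = 2 − 2 = 0
R4: Z -> 2 R: (1·2) − (2·1) = 2 − 2 = 0
R5: Z -> 2 C: (1·2) − (2·1) = 2 − 2 = 0
Every reaction leaves W unchanged, so W is conserved and no simulation is needed: W(T) = W(0) = 23.51 + 2·18.72 + 2·18.60 + 8.36 = 106.51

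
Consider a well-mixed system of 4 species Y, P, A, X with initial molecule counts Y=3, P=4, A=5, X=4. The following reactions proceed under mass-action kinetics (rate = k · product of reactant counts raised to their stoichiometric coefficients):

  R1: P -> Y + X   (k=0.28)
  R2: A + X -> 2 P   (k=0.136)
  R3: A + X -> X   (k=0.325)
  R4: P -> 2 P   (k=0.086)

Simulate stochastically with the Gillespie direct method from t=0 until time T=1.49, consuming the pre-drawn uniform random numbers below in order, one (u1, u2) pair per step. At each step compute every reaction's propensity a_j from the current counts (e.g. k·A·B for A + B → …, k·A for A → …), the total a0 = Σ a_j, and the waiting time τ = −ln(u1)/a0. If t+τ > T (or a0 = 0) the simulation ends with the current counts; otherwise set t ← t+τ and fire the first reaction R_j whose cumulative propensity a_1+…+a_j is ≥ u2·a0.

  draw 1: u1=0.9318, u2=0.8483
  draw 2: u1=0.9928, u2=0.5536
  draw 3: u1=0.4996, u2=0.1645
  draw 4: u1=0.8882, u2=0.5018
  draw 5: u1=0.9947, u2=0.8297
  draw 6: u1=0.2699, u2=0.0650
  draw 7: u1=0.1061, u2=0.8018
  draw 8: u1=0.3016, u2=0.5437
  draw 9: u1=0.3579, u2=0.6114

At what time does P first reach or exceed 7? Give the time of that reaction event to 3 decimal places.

Threshold first reached at t = 0.131

t=0.000: Y=3 P=4 A=5 X=4
Draw 1: a1=1.120, a2=2.720, a3=6.500, a4=0.344, a0=10.684; τ=−ln(0.9318)/10.684=0.007 → t=0.007; u2·a0=0.8483·10.684=9.063; a1+a2=3.840 < 9.063 ≤ a1+…+a3=10.340 → R3 fires; Y=3 P=4 A=4 X=4
Draw 2: a1=1.120, a2=2.176, a3=5.200, a4=0.344, a0=8.840; τ=−ln(0.9928)/8.840=0.001 → t=0.007; u2·a0=0.5536·8.840=4.894; a1+a2=3.296 < 4.894 ≤ a1+…+a3=8.496 → R3 fires; Y=3 P=4 A=3 X=4
Draw 3: a1=1.120, a2=1.632, a3=3.900, a4=0.344, a0=6.996; τ=−ln(0.4996)/6.996=0.099 → t=0.107; u2·a0=0.1645·6.996=1.151; a1=1.120 < 1.151 ≤ a1+a2=2.752 → R2 fires; Y=3 P=6 A=2 X=3
Draw 4: a1=1.680, a2=0.816, a3=1.950, a4=0.516, a0=4.962; τ=−ln(0.8882)/4.962=0.024 → t=0.131; u2·a0=0.5018·4.962=2.490; a1=1.680 < 2.490 ≤ a1+a2=2.496 → R2 fires; Y=3 P=8 A=1 X=2
Draw 5: a1=2.240, a2=0.272, a3=0.650, a4=0.688, a0=3.850; τ=−ln(0.9947)/3.850=0.001 → t=0.132; u2·a0=0.8297·3.850=3.194; a1+…+a3=3.162 < 3.194 ≤ a1+…+a4=3.850 → R4 fires; Y=3 P=9 A=1 X=2
Draw 6: a1=2.520, a2=0.272, a3=0.650, a4=0.774, a0=4.216; τ=−ln(0.2699)/4.216=0.311 → t=0.443; u2·a0=0.0650·4.216=0.274 ≤ a1=2.520 → R1 fires; Y=4 P=8 A=1 X=3
Draw 7: a1=2.240, a2=0.408, a3=0.975, a4=0.688, a0=4.311; τ=−ln(0.1061)/4.311=0.520 → t=0.963; u2·a0=0.8018·4.311=3.457; a1+a2=2.648 < 3.457 ≤ a1+…+a3=3.623 → R3 fires; Y=4 P=8 A=0 X=3
Draw 8: a1=2.240, a2=0.000, a3=0.000, a4=0.688, a0=2.928; τ=−ln(0.3016)/2.928=0.409 → t=1.372; u2·a0=0.5437·2.928=1.592 ≤ a1=2.240 → R1 fires; Y=5 P=7 A=0 X=4
Draw 9: a1=1.960, a2=0.000, a3=0.000, a4=0.602, a0=2.562; τ=−ln(0.3579)/2.562=0.401 → t=1.773 > T=1.49: stop.
P first becomes ≥ 7 when it reaches 8 at the event at t=0.131.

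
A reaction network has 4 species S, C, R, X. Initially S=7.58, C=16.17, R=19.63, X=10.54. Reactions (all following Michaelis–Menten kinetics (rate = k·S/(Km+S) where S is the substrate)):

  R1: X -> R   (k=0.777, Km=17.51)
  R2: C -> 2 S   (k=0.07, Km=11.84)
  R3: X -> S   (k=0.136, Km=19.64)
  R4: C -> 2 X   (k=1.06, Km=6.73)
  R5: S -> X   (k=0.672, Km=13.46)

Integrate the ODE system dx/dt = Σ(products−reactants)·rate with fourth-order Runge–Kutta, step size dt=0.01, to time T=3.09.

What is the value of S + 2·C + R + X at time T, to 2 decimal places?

Check how each reaction changes W = S + 2·C + R + X (weight of products minus weight of reactants):
R1: X -> R: (1·1) − (1·1) = 1 − 1 = 0
R2: C -> 2 S: (1·2) − (2·1) = 2 − 2 = 0
R3: X -> S: (1·1) − (1·1) = 1 − 1 = 0
R4: C -> 2 X: (1·2) − (2·1) = 2 − 2 = 0
R5: S -> X: (1·1) − (1·1) = 1 − 1 = 0
Every reaction leaves W unchanged, so W is conserved and no simulation is needed: W(T) = W(0) = 7.58 + 2·16.17 + 19.63 + 10.54 = 70.09

Value at T = 70.09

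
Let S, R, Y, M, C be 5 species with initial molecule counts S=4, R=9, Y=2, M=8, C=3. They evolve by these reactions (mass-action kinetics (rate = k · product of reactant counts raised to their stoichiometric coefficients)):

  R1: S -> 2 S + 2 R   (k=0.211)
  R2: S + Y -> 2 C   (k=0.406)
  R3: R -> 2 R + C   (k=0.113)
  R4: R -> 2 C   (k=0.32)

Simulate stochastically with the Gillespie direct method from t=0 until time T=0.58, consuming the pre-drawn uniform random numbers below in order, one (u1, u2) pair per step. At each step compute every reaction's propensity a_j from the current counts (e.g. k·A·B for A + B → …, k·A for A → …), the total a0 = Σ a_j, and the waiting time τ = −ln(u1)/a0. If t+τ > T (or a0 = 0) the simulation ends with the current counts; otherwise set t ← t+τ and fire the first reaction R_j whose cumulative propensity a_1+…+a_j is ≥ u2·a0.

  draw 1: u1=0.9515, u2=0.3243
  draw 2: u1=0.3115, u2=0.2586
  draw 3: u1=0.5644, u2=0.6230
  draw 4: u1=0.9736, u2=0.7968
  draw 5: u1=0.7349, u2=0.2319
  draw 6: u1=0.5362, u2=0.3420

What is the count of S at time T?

S at T = 2

t=0.000: S=4 R=9 Y=2 M=8 C=3
Draw 1: a1=0.844, a2=3.248, a3=1.017, a4=2.880, a0=7.989; τ=−ln(0.9515)/7.989=0.006 → t=0.006; u2·a0=0.3243·7.989=2.591; a1=0.844 < 2.591 ≤ a1+a2=4.092 → R2 fires; S=3 R=9 Y=1 M=8 C=5
Draw 2: a1=0.633, a2=1.218, a3=1.017, a4=2.880, a0=5.748; τ=−ln(0.3115)/5.748=0.203 → t=0.209; u2·a0=0.2586·5.748=1.486; a1=0.633 < 1.486 ≤ a1+a2=1.851 → R2 fires; S=2 R=9 Y=0 M=8 C=7
Draw 3: a1=0.422, a2=0.000, a3=1.017, a4=2.880, a0=4.319; τ=−ln(0.5644)/4.319=0.132 → t=0.342; u2·a0=0.6230·4.319=2.691; a1+…+a3=1.439 < 2.691 ≤ a1+…+a4=4.319 → R4 fires; S=2 R=8 Y=0 M=8 C=9
Draw 4: a1=0.422, a2=0.000, a3=0.904, a4=2.560, a0=3.886; τ=−ln(0.9736)/3.886=0.007 → t=0.348; u2·a0=0.7968·3.886=3.096; a1+…+a3=1.326 < 3.096 ≤ a1+…+a4=3.886 → R4 fires; S=2 R=7 Y=0 M=8 C=11
Draw 5: a1=0.422, a2=0.000, a3=0.791, a4=2.240, a0=3.453; τ=−ln(0.7349)/3.453=0.089 → t=0.438; u2·a0=0.2319·3.453=0.801; a1+a2=0.422 < 0.801 ≤ a1+…+a3=1.213 → R3 fires; S=2 R=8 Y=0 M=8 C=12
Draw 6: a1=0.422, a2=0.000, a3=0.904, a4=2.560, a0=3.886; τ=−ln(0.5362)/3.886=0.160 → t=0.598 > T=0.58: stop.
Read off S at T=0.58: 2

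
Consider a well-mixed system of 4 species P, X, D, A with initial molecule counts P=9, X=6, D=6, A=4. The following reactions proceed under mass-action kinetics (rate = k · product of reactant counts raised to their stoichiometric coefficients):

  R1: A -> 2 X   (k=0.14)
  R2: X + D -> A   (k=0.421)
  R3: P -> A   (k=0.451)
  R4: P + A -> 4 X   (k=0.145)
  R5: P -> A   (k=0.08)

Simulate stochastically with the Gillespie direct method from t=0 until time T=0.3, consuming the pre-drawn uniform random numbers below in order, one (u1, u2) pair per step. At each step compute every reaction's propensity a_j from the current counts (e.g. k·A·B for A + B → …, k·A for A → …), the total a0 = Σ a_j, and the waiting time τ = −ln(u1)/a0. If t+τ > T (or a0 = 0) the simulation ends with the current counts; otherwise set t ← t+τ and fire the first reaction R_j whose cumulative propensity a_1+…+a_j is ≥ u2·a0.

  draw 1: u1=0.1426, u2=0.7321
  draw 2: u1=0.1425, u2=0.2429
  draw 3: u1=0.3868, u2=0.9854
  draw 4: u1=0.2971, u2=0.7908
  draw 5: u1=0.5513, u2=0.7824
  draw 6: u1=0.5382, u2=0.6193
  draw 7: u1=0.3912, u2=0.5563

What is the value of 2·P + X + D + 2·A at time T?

Value at T = 38

Check how each reaction changes W = 2·P + X + D + 2·A (weight of products minus weight of reactants):
R1: A -> 2 X: (1·2) − (2·1) = 2 − 2 = 0
R2: X + D -> A: (2·1) − (1·1 + 1·1) = 2 − 2 = 0
R3: P -> A: (2·1) − (2·1) = 2 − 2 = 0
R4: P + A -> 4 X: (1·4) − (2·1 + 2·1) = 4 − 4 = 0
R5: P -> A: (2·1) − (2·1) = 2 − 2 = 0
Every reaction leaves W unchanged, so W is conserved and no simulation is needed: W(T) = W(0) = 2·9 + 6 + 6 + 2·4 = 38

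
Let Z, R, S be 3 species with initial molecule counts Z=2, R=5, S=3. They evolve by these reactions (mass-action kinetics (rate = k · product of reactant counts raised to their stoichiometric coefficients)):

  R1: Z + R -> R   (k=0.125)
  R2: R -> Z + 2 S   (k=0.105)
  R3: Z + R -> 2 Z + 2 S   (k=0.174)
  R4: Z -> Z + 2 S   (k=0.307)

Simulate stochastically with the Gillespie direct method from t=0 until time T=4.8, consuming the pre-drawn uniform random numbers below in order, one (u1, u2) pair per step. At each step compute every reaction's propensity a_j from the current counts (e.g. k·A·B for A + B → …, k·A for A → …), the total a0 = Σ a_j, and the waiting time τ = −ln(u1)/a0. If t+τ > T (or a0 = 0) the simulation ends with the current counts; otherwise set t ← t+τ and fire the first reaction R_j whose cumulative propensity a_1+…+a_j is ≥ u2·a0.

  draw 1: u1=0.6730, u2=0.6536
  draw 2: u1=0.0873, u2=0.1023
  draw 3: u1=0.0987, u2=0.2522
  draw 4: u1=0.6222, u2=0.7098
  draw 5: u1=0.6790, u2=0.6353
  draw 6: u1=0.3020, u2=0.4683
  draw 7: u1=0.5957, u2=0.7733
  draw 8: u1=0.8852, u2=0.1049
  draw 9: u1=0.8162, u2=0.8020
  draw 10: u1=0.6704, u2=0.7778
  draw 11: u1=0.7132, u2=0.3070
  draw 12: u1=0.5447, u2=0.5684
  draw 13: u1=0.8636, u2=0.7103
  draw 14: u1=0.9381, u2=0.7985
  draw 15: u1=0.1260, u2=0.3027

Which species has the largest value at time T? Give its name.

Dominant species at T: S

t=0.000: Z=2 R=5 S=3
Draw 1: a1=1.250, a2=0.525, a3=1.740, a4=0.614, a0=4.129; τ=−ln(0.6730)/4.129=0.096 → t=0.096; u2·a0=0.6536·4.129=2.699; a1+a2=1.775 < 2.699 ≤ a1+…+a3=3.515 → R3 fires; Z=3 R=4 S=5
Draw 2: a1=1.500, a2=0.420, a3=2.088, a4=0.921, a0=4.929; τ=−ln(0.0873)/4.929=0.495 → t=0.591; u2·a0=0.1023·4.929=0.504 ≤ a1=1.500 → R1 fires; Z=2 R=4 S=5
Draw 3: a1=1.000, a2=0.420, a3=1.392, a4=0.614, a0=3.426; τ=−ln(0.0987)/3.426=0.676 → t=1.267; u2·a0=0.2522·3.426=0.864 ≤ a1=1.000 → R1 fires; Z=1 R=4 S=5
Draw 4: a1=0.500, a2=0.420, a3=0.696, a4=0.307, a0=1.923; τ=−ln(0.6222)/1.923=0.247 → t=1.513; u2·a0=0.7098·1.923=1.365; a1+a2=0.920 < 1.365 ≤ a1+…+a3=1.616 → R3 fires; Z=2 R=3 S=7
Draw 5: a1=0.750, a2=0.315, a3=1.044, a4=0.614, a0=2.723; τ=−ln(0.6790)/2.723=0.142 → t=1.655; u2·a0=0.6353·2.723=1.730; a1+a2=1.065 < 1.730 ≤ a1+…+a3=2.109 → R3 fires; Z=3 R=2 S=9
Draw 6: a1=0.750, a2=0.210, a3=1.044, a4=0.921, a0=2.925; τ=−ln(0.3020)/2.925=0.409 → t=2.065; u2·a0=0.4683·2.925=1.370; a1+a2=0.960 < 1.370 ≤ a1+…+a3=2.004 → R3 fires; Z=4 R=1 S=11
Draw 7: a1=0.500, a2=0.105, a3=0.696, a4=1.228, a0=2.529; τ=−ln(0.5957)/2.529=0.205 → t=2.270; u2·a0=0.7733·2.529=1.956; a1+…+a3=1.301 < 1.956 ≤ a1+…+a4=2.529 → R4 fires; Z=4 R=1 S=13
Draw 8: a1=0.500, a2=0.105, a3=0.696, a4=1.228, a0=2.529; τ=−ln(0.8852)/2.529=0.048 → t=2.318; u2·a0=0.1049·2.529=0.265 ≤ a1=0.500 → R1 fires; Z=3 R=1 S=13
Draw 9: a1=0.375, a2=0.105, a3=0.522, a4=0.921, a0=1.923; τ=−ln(0.8162)/1.923=0.106 → t=2.423; u2·a0=0.8020·1.923=1.542; a1+…+a3=1.002 < 1.542 ≤ a1+…+a4=1.923 → R4 fires; Z=3 R=1 S=15
Draw 10: a1=0.375, a2=0.105, a3=0.522, a4=0.921, a0=1.923; τ=−ln(0.6704)/1.923=0.208 → t=2.631; u2·a0=0.7778·1.923=1.496; a1+…+a3=1.002 < 1.496 ≤ a1+…+a4=1.923 → R4 fires; Z=3 R=1 S=17
Draw 11: a1=0.375, a2=0.105, a3=0.522, a4=0.921, a0=1.923; τ=−ln(0.7132)/1.923=0.176 → t=2.807; u2·a0=0.3070·1.923=0.590; a1+a2=0.480 < 0.590 ≤ a1+…+a3=1.002 → R3 fires; Z=4 R=0 S=19
Draw 12: a1=0.000, a2=0.000, a3=0.000, a4=1.228, a0=1.228; τ=−ln(0.5447)/1.228=0.495 → t=3.302; u2·a0=0.5684·1.228=0.698; a1+…+a3=0.000 < 0.698 ≤ a1+…+a4=1.228 → R4 fires; Z=4 R=0 S=21
Draw 13: a1=0.000, a2=0.000, a3=0.000, a4=1.228, a0=1.228; τ=−ln(0.8636)/1.228=0.119 → t=3.421; u2·a0=0.7103·1.228=0.872; a1+…+a3=0.000 < 0.872 ≤ a1+…+a4=1.228 → R4 fires; Z=4 R=0 S=23
Draw 14: a1=0.000, a2=0.000, a3=0.000, a4=1.228, a0=1.228; τ=−ln(0.9381)/1.228=0.052 → t=3.473; u2·a0=0.7985·1.228=0.981; a1+…+a3=0.000 < 0.981 ≤ a1+…+a4=1.228 → R4 fires; Z=4 R=0 S=25
Draw 15: a1=0.000, a2=0.000, a3=0.000, a4=1.228, a0=1.228; τ=−ln(0.1260)/1.228=1.687 → t=5.160 > T=4.8: stop.
At T=4.8: Z=4 R=0 S=25; the largest is S.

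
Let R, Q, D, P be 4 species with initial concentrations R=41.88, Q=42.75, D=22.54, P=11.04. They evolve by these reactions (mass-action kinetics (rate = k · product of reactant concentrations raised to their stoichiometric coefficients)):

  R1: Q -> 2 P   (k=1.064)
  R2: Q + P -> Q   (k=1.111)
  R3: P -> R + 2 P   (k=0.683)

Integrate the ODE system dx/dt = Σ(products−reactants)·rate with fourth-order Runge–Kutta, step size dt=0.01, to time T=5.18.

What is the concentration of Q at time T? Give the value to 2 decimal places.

RK4 with dt=0.01: 518 steps to T=5.18. Trajectory (selected grid times):
t=0.00: R=41.88 Q=42.75 D=22.54 P=11.04
t=0.58: R=42.79 Q=23.06 D=22.54 P=1.97
t=1.15: R=43.56 Q=12.58 D=22.54 P=2.01
t=1.73: R=44.37 Q=6.78 D=22.54 P=2.08
t=2.30: R=45.20 Q=3.70 D=22.54 P=2.21
t=2.88: R=46.12 Q=2.00 D=22.54 P=2.44
t=3.45: R=47.14 Q=1.09 D=22.54 P=2.81
t=4.03: R=48.37 Q=0.59 D=22.54 P=3.44
t=4.60: R=49.88 Q=0.32 D=22.54 P=4.42
t=5.18: R=51.91 Q=0.17 D=22.54 P=5.97
Read off Q at T=5.18: 0.17

Q at T = 0.17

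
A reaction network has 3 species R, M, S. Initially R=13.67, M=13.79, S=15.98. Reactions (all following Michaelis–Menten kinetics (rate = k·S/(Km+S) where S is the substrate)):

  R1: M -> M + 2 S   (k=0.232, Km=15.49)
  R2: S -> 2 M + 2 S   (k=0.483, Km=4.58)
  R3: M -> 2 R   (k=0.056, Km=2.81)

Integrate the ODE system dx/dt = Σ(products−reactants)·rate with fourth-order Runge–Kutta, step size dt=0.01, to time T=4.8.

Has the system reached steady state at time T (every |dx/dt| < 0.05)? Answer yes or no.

Steady state at T: no

RK4 with dt=0.01: 480 steps to T=4.8. Trajectory (selected grid times):
t=0.00: R=13.67 M=13.79 S=15.98
t=0.53: R=13.72 M=14.16 S=16.30
t=1.07: R=13.77 M=14.55 S=16.62
t=1.60: R=13.82 M=14.92 S=16.94
t=2.13: R=13.87 M=15.30 S=17.26
t=2.67: R=13.92 M=15.69 S=17.60
t=3.20: R=13.97 M=16.07 S=17.92
t=3.73: R=14.02 M=16.46 S=18.26
t=4.27: R=14.07 M=16.85 S=18.59
t=4.80: R=14.12 M=17.23 S=18.93
Rates at T: R1=0.1222, R2=0.3889, R3=0.0481
dx/dt at T (Σ net stoichiometry × rate): R=+0.0963, M=+0.7297, S=+0.6333
Largest |dx/dt| is |+0.7297| (M) ≥ 0.05 → not steady.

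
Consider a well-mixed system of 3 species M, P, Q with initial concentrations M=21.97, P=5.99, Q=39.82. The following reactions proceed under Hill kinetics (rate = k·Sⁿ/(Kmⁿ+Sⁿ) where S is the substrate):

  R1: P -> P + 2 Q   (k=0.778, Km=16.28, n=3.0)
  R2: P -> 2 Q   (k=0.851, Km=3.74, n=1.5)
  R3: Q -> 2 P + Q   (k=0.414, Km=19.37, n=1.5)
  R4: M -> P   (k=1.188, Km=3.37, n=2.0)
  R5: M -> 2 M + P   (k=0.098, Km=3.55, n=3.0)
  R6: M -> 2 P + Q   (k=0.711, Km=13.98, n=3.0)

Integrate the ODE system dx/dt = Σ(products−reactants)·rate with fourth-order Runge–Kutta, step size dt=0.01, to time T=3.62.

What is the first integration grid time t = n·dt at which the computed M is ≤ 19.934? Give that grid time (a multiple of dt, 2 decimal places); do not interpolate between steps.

RK4 with dt=0.01: 362 steps to T=3.62. Trajectory (selected grid times):
t=0.00: M=21.97 P=5.99 Q=39.82
t=0.40: M=21.32 P=6.95 Q=40.55
t=0.80: M=20.68 P=7.89 Q=41.33
t=1.21: M=20.02 P=8.84 Q=42.16
t=1.26: M=19.94 P=8.95 Q=42.27
t=1.27: M=19.93 P=8.97 Q=42.29
t=1.61: M=19.39 P=9.74 Q=43.01
t=2.01: M=18.76 P=10.62 Q=43.89
t=2.41: M=18.15 P=11.49 Q=44.81
t=2.82: M=17.52 P=12.36 Q=45.78
t=3.22: M=16.91 P=13.20 Q=46.76
t=3.62: M=16.32 P=14.01 Q=47.76
M(1.26)=19.944 > 19.934 but M(1.27)=19.928 ≤ 19.934, so the first grid time is t=1.27.

Threshold first reached at t = 1.27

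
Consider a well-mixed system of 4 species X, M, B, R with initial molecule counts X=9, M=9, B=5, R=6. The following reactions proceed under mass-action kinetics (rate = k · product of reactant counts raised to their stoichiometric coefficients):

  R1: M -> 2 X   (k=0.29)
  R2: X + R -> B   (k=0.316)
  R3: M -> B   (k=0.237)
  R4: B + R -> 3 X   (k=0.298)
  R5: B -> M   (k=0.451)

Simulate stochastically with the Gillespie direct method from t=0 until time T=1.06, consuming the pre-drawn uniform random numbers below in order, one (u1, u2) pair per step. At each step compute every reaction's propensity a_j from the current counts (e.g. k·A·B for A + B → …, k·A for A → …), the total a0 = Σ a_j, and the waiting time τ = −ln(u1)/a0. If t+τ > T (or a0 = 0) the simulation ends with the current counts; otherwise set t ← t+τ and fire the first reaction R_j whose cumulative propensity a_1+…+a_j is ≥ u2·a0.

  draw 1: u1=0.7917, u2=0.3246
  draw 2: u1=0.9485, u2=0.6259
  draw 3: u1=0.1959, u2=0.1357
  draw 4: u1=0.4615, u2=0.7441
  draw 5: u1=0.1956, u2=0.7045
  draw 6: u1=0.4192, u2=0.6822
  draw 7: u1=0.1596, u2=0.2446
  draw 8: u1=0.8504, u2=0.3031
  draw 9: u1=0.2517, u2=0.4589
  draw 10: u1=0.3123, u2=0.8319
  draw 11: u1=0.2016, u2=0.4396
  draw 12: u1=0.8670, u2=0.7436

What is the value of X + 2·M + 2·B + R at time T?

Value at T = 43

Check how each reaction changes W = X + 2·M + 2·B + R (weight of products minus weight of reactants):
R1: M -> 2 X: (1·2) − (2·1) = 2 − 2 = 0
R2: X + R -> B: (2·1) − (1·1 + 1·1) = 2 − 2 = 0
R3: M -> B: (2·1) − (2·1) = 2 − 2 = 0
R4: B + R -> 3 X: (1·3) − (2·1 + 1·1) = 3 − 3 = 0
R5: B -> M: (2·1) − (2·1) = 2 − 2 = 0
Every reaction leaves W unchanged, so W is conserved and no simulation is needed: W(T) = W(0) = 9 + 2·9 + 2·5 + 6 = 43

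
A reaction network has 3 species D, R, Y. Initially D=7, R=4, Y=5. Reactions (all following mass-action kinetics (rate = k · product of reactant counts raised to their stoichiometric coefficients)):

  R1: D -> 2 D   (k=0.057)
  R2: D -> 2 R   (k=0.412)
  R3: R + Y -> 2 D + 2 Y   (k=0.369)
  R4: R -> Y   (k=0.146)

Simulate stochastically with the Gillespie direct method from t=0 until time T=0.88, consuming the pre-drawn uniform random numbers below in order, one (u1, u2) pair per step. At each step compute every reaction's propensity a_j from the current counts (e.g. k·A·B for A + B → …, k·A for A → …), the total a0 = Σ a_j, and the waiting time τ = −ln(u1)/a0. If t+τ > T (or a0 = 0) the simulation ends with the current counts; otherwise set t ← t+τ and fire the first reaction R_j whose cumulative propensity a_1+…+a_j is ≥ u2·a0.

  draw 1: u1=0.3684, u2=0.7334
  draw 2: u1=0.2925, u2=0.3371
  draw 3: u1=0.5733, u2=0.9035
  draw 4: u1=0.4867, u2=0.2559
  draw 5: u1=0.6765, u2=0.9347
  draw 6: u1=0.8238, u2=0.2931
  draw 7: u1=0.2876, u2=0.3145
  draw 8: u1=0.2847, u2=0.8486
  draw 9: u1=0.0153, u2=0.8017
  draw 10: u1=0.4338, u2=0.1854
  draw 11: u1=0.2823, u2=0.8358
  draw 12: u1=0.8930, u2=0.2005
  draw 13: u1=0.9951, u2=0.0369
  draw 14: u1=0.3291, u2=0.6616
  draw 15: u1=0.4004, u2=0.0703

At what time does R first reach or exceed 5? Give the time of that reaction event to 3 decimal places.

Threshold first reached at t = 0.198

t=0.000: D=7 R=4 Y=5
Draw 1: a1=0.399, a2=2.884, a3=7.380, a4=0.584, a0=11.247; τ=−ln(0.3684)/11.247=0.089 → t=0.089; u2·a0=0.7334·11.247=8.249; a1+a2=3.283 < 8.249 ≤ a1+…+a3=10.663 → R3 fires; D=9 R=3 Y=6
Draw 2: a1=0.513, a2=3.708, a3=6.642, a4=0.438, a0=11.301; τ=−ln(0.2925)/11.301=0.109 → t=0.198; u2·a0=0.3371·11.301=3.810; a1=0.513 < 3.810 ≤ a1+a2=4.221 → R2 fires; D=8 R=5 Y=6
Draw 3: a1=0.456, a2=3.296, a3=11.070, a4=0.730, a0=15.552; τ=−ln(0.5733)/15.552=0.036 → t=0.233; u2·a0=0.9035·15.552=14.051; a1+a2=3.752 < 14.051 ≤ a1+…+a3=14.822 → R3 fires; D=10 R=4 Y=7
Draw 4: a1=0.570, a2=4.120, a3=10.332, a4=0.584, a0=15.606; τ=−ln(0.4867)/15.606=0.046 → t=0.279; u2·a0=0.2559·15.606=3.994; a1=0.570 < 3.994 ≤ a1+a2=4.690 → R2 fires; D=9 R=6 Y=7
Draw 5: a1=0.513, a2=3.708, a3=15.498, a4=0.876, a0=20.595; τ=−ln(0.6765)/20.595=0.019 → t=0.298; u2·a0=0.9347·20.595=19.250; a1+a2=4.221 < 19.250 ≤ a1+…+a3=19.719 → R3 fires; D=11 R=5 Y=8
Draw 6: a1=0.627, a2=4.532, a3=14.760, a4=0.730, a0=20.649; τ=−ln(0.8238)/20.649=0.009 → t=0.308; u2·a0=0.2931·20.649=6.052; a1+a2=5.159 < 6.052 ≤ a1+…+a3=19.919 → R3 fires; D=13 R=4 Y=9
Draw 7: a1=0.741, a2=5.356, a3=13.284, a4=0.584, a0=19.965; τ=−ln(0.2876)/19.965=0.062 → t=0.370; u2·a0=0.3145·19.965=6.279; a1+a2=6.097 < 6.279 ≤ a1+…+a3=19.381 → R3 fires; D=15 R=3 Y=10
Draw 8: a1=0.855, a2=6.180, a3=11.070, a4=0.438, a0=18.543; τ=−ln(0.2847)/18.543=0.068 → t=0.438; u2·a0=0.8486·18.543=15.736; a1+a2=7.035 < 15.736 ≤ a1+…+a3=18.105 → R3 fires; D=17 R=2 Y=11
Draw 9: a1=0.969, a2=7.004, a3=8.118, a4=0.292, a0=16.383; τ=−ln(0.0153)/16.383=0.255 → t=0.693; u2·a0=0.8017·16.383=13.134; a1+a2=7.973 < 13.134 ≤ a1+…+a3=16.091 → R3 fires; D=19 R=1 Y=12
Draw 10: a1=1.083, a2=7.828, a3=4.428, a4=0.146, a0=13.485; τ=−ln(0.4338)/13.485=0.062 → t=0.755; u2·a0=0.1854·13.485=2.500; a1=1.083 < 2.500 ≤ a1+a2=8.911 → R2 fires; D=18 R=3 Y=12
Draw 11: a1=1.026, a2=7.416, a3=13.284, a4=0.438, a0=22.164; τ=−ln(0.2823)/22.164=0.057 → t=0.812; u2·a0=0.8358·22.164=18.525; a1+a2=8.442 < 18.525 ≤ a1+…+a3=21.726 → R3 fires; D=20 R=2 Y=13
Draw 12: a1=1.140, a2=8.240, a3=9.594, a4=0.292, a0=19.266; τ=−ln(0.8930)/19.266=0.006 → t=0.818; u2·a0=0.2005·19.266=3.863; a1=1.140 < 3.863 ≤ a1+a2=9.380 → R2 fires; D=19 R=4 Y=13
Draw 13: a1=1.083, a2=7.828, a3=19.188, a4=0.584, a0=28.683; τ=−ln(0.9951)/28.683=0.000 → t=0.818; u2·a0=0.0369·28.683=1.058 ≤ a1=1.083 → R1 fires; D=20 R=4 Y=13
Draw 14: a1=1.140, a2=8.240, a3=19.188, a4=0.584, a0=29.152; τ=−ln(0.3291)/29.152=0.038 → t=0.856; u2·a0=0.6616·29.152=19.287; a1+a2=9.380 < 19.287 ≤ a1+…+a3=28.568 → R3 fires; D=22 R=3 Y=14
Draw 15: a1=1.254, a2=9.064, a3=15.498, a4=0.438, a0=26.254; τ=−ln(0.4004)/26.254=0.035 → t=0.891 > T=0.88: stop.
R first becomes ≥ 5 when it reaches 5 at the event at t=0.198.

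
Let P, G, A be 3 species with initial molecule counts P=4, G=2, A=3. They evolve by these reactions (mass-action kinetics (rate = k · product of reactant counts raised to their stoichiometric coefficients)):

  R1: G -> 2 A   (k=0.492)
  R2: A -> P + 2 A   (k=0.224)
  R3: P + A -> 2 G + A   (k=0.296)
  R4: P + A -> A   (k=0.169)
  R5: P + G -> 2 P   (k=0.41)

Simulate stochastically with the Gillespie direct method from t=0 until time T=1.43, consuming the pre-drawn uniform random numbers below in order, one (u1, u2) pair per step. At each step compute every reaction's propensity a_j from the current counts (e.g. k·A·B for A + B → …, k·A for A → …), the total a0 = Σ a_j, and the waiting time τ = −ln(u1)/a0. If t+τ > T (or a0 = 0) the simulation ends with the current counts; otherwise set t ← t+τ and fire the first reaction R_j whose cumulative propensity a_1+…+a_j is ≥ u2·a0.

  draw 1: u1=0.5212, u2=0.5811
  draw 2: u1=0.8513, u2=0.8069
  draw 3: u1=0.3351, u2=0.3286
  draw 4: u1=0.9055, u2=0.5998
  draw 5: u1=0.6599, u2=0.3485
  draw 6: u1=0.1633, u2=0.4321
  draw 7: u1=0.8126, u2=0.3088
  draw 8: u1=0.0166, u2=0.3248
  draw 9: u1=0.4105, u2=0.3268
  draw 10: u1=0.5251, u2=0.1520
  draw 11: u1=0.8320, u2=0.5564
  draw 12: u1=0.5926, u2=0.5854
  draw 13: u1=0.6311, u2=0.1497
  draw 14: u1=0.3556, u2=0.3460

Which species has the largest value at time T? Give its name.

t=0.000: P=4 G=2 A=3
Draw 1: a1=0.984, a2=0.672, a3=3.552, a4=2.028, a5=3.280, a0=10.516; τ=−ln(0.5212)/10.516=0.062 → t=0.062; u2·a0=0.5811·10.516=6.111; a1+…+a3=5.208 < 6.111 ≤ a1+…+a4=7.236 → R4 fires; P=3 G=2 A=3
Draw 2: a1=0.984, a2=0.672, a3=2.664, a4=1.521, a5=2.460, a0=8.301; τ=−ln(0.8513)/8.301=0.019 → t=0.081; u2·a0=0.8069·8.301=6.698; a1+…+a4=5.841 < 6.698 ≤ a1+…+a5=8.301 → R5 fires; P=4 G=1 A=3
Draw 3: a1=0.492, a2=0.672, a3=3.552, a4=2.028, a5=1.640, a0=8.384; τ=−ln(0.3351)/8.384=0.130 → t=0.212; u2·a0=0.3286·8.384=2.755; a1+a2=1.164 < 2.755 ≤ a1+…+a3=4.716 → R3 fires; P=3 G=3 A=3
Draw 4: a1=1.476, a2=0.672, a3=2.664, a4=1.521, a5=3.690, a0=10.023; τ=−ln(0.9055)/10.023=0.010 → t=0.222; u2·a0=0.5998·10.023=6.012; a1+…+a3=4.812 < 6.012 ≤ a1+…+a4=6.333 → R4 fires; P=2 G=3 A=3
Draw 5: a1=1.476, a2=0.672, a3=1.776, a4=1.014, a5=2.460, a0=7.398; τ=−ln(0.6599)/7.398=0.056 → t=0.278; u2·a0=0.3485·7.398=2.578; a1+a2=2.148 < 2.578 ≤ a1+…+a3=3.924 → R3 fires; P=1 G=5 A=3
Draw 6: a1=2.460, a2=0.672, a3=0.888, a4=0.507, a5=2.050, a0=6.577; τ=−ln(0.1633)/6.577=0.276 → t=0.553; u2·a0=0.4321·6.577=2.842; a1=2.460 < 2.842 ≤ a1+a2=3.132 → R2 fires; P=2 G=5 A=4
Draw 7: a1=2.460, a2=0.896, a3=2.368, a4=1.352, a5=4.100, a0=11.176; τ=−ln(0.8126)/11.176=0.019 → t=0.572; u2·a0=0.3088·11.176=3.451; a1+a2=3.356 < 3.451 ≤ a1+…+a3=5.724 → R3 fires; P=1 G=7 A=4
Draw 8: a1=3.444, a2=0.896, a3=1.184, a4=0.676, a5=2.870, a0=9.070; τ=−ln(0.0166)/9.070=0.452 → t=1.024; u2·a0=0.3248·9.070=2.946 ≤ a1=3.444 → R1 fires; P=1 G=6 A=6
Draw 9: a1=2.952, a2=1.344, a3=1.776, a4=1.014, a5=2.460, a0=9.546; τ=−ln(0.4105)/9.546=0.093 → t=1.117; u2·a0=0.3268·9.546=3.120; a1=2.952 < 3.120 ≤ a1+a2=4.296 → R2 fires; P=2 G=6 A=7
Draw 10: a1=2.952, a2=1.568, a3=4.144, a4=2.366, a5=4.920, a0=15.950; τ=−ln(0.5251)/15.950=0.040 → t=1.157; u2·a0=0.1520·15.950=2.424 ≤ a1=2.952 → R1 fires; P=2 G=5 A=9
Draw 11: a1=2.460, a2=2.016, a3=5.328, a4=3.042, a5=4.100, a0=16.946; τ=−ln(0.8320)/16.946=0.011 → t=1.168; u2·a0=0.5564·16.946=9.429; a1+a2=4.476 < 9.429 ≤ a1+…+a3=9.804 → R3 fires; P=1 G=7 A=9
Draw 12: a1=3.444, a2=2.016, a3=2.664, a4=1.521, a5=2.870, a0=12.515; τ=−ln(0.5926)/12.515=0.042 → t=1.210; u2·a0=0.5854·12.515=7.326; a1+a2=5.460 < 7.326 ≤ a1+…+a3=8.124 → R3 fires; P=0 G=9 A=9
Draw 13: a1=4.428, a2=2.016, a3=0.000, a4=0.000, a5=0.000, a0=6.444; τ=−ln(0.6311)/6.444=0.071 → t=1.282; u2·a0=0.1497·6.444=0.965 ≤ a1=4.428 → R1 fires; P=0 G=8 A=11
Draw 14: a1=3.936, a2=2.464, a3=0.000, a4=0.000, a5=0.000, a0=6.400; τ=−ln(0.3556)/6.400=0.162 → t=1.443 > T=1.43: stop.
At T=1.43: P=0 G=8 A=11; the largest is A.

Dominant species at T: A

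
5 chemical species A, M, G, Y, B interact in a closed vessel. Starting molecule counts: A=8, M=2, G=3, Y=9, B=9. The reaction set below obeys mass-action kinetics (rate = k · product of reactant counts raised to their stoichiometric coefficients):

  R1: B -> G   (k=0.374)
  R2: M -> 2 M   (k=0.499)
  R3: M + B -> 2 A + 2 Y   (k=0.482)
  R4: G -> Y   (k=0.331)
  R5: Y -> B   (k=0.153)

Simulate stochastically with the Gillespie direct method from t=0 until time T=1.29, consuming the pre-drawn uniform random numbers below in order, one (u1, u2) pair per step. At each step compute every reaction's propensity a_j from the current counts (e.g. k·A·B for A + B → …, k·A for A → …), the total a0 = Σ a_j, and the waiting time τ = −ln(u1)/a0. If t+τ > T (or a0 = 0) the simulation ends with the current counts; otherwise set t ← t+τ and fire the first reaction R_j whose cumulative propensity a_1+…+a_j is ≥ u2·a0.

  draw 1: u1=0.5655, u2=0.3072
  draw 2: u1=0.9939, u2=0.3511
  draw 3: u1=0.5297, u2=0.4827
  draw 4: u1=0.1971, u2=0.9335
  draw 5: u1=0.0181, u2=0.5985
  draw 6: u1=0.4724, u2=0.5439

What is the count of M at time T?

M at T = 0

t=0.000: A=8 M=2 G=3 Y=9 B=9
Draw 1: a1=3.366, a2=0.998, a3=8.676, a4=0.993, a5=1.377, a0=15.410; τ=−ln(0.5655)/15.410=0.037 → t=0.037; u2·a0=0.3072·15.410=4.734; a1+a2=4.364 < 4.734 ≤ a1+…+a3=13.040 → R3 fires; A=10 M=1 G=3 Y=11 B=8
Draw 2: a1=2.992, a2=0.499, a3=3.856, a4=0.993, a5=1.683, a0=10.023; τ=−ln(0.9939)/10.023=0.001 → t=0.038; u2·a0=0.3511·10.023=3.519; a1+a2=3.491 < 3.519 ≤ a1+…+a3=7.347 → R3 fires; A=12 M=0 G=3 Y=13 B=7
Draw 3: a1=2.618, a2=0.000, a3=0.000, a4=0.993, a5=1.989, a0=5.600; τ=−ln(0.5297)/5.600=0.113 → t=0.151; u2·a0=0.4827·5.600=2.703; a1+…+a3=2.618 < 2.703 ≤ a1+…+a4=3.611 → R4 fires; A=12 M=0 G=2 Y=14 B=7
Draw 4: a1=2.618, a2=0.000, a3=0.000, a4=0.662, a5=2.142, a0=5.422; τ=−ln(0.1971)/5.422=0.300 → t=0.451; u2·a0=0.9335·5.422=5.061; a1+…+a4=3.280 < 5.061 ≤ a1+…+a5=5.422 → R5 fires; A=12 M=0 G=2 Y=13 B=8
Draw 5: a1=2.992, a2=0.000, a3=0.000, a4=0.662, a5=1.989, a0=5.643; τ=−ln(0.0181)/5.643=0.711 → t=1.162; u2·a0=0.5985·5.643=3.377; a1+…+a3=2.992 < 3.377 ≤ a1+…+a4=3.654 → R4 fires; A=12 M=0 G=1 Y=14 B=8
Draw 6: a1=2.992, a2=0.000, a3=0.000, a4=0.331, a5=2.142, a0=5.465; τ=−ln(0.4724)/5.465=0.137 → t=1.299 > T=1.29: stop.
Read off M at T=1.29: 0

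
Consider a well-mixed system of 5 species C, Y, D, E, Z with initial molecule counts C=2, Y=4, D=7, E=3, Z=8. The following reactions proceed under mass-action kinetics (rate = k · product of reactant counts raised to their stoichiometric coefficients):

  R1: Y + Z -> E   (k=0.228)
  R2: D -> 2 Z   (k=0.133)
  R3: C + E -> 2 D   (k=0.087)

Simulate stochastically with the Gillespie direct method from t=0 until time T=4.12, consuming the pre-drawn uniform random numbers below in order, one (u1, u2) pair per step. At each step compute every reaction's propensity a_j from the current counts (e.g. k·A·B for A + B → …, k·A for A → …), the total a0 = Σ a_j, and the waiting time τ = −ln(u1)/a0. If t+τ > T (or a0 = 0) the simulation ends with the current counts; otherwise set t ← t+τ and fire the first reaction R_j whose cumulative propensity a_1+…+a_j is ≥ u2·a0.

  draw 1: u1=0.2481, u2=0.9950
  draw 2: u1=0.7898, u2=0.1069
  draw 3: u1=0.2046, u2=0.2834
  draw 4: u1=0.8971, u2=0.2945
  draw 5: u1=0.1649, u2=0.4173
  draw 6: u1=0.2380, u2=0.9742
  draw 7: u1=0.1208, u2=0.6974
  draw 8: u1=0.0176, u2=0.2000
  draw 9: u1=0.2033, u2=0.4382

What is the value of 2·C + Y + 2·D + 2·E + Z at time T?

Value at T = 36

Check how each reaction changes W = 2·C + Y + 2·D + 2·E + Z (weight of products minus weight of reactants):
R1: Y + Z -> E: (2·1) − (1·1 + 1·1) = 2 − 2 = 0
R2: D -> 2 Z: (1·2) − (2·1) = 2 − 2 = 0
R3: C + E -> 2 D: (2·2) − (2·1 + 2·1) = 4 − 4 = 0
Every reaction leaves W unchanged, so W is conserved and no simulation is needed: W(T) = W(0) = 2·2 + 4 + 2·7 + 2·3 + 8 = 36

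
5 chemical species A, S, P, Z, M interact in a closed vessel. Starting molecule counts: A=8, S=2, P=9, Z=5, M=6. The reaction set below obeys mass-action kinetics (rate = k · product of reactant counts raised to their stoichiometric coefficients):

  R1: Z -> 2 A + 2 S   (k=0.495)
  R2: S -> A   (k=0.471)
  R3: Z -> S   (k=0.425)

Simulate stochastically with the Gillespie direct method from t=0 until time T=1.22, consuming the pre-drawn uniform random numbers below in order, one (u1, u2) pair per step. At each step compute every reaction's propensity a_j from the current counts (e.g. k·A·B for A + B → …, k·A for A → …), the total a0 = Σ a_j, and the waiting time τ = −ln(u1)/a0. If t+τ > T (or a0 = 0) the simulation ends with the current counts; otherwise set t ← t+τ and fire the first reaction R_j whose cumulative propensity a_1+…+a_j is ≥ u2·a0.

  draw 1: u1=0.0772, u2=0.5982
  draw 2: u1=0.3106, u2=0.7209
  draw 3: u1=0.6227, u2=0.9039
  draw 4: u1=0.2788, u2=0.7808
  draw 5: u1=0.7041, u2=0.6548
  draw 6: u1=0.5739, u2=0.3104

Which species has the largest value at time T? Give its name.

Dominant species at T: A

t=0.000: A=8 S=2 P=9 Z=5 M=6
Draw 1: a1=2.475, a2=0.942, a3=2.125, a0=5.542; τ=−ln(0.0772)/5.542=0.462 → t=0.462; u2·a0=0.5982·5.542=3.315; a1=2.475 < 3.315 ≤ a1+a2=3.417 → R2 fires; A=9 S=1 P=9 Z=5 M=6
Draw 2: a1=2.475, a2=0.471, a3=2.125, a0=5.071; τ=−ln(0.3106)/5.071=0.231 → t=0.693; u2·a0=0.7209·5.071=3.656; a1+a2=2.946 < 3.656 ≤ a1+…+a3=5.071 → R3 fires; A=9 S=2 P=9 Z=4 M=6
Draw 3: a1=1.980, a2=0.942, a3=1.700, a0=4.622; τ=−ln(0.6227)/4.622=0.102 → t=0.795; u2·a0=0.9039·4.622=4.178; a1+a2=2.922 < 4.178 ≤ a1+…+a3=4.622 → R3 fires; A=9 S=3 P=9 Z=3 M=6
Draw 4: a1=1.485, a2=1.413, a3=1.275, a0=4.173; τ=−ln(0.2788)/4.173=0.306 → t=1.101; u2·a0=0.7808·4.173=3.258; a1+a2=2.898 < 3.258 ≤ a1+…+a3=4.173 → R3 fires; A=9 S=4 P=9 Z=2 M=6
Draw 5: a1=0.990, a2=1.884, a3=0.850, a0=3.724; τ=−ln(0.7041)/3.724=0.094 → t=1.196; u2·a0=0.6548·3.724=2.438; a1=0.990 < 2.438 ≤ a1+a2=2.874 → R2 fires; A=10 S=3 P=9 Z=2 M=6
Draw 6: a1=0.990, a2=1.413, a3=0.850, a0=3.253; τ=−ln(0.5739)/3.253=0.171 → t=1.366 > T=1.22: stop.
At T=1.22: A=10 S=3 P=9 Z=2 M=6; the largest is A.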